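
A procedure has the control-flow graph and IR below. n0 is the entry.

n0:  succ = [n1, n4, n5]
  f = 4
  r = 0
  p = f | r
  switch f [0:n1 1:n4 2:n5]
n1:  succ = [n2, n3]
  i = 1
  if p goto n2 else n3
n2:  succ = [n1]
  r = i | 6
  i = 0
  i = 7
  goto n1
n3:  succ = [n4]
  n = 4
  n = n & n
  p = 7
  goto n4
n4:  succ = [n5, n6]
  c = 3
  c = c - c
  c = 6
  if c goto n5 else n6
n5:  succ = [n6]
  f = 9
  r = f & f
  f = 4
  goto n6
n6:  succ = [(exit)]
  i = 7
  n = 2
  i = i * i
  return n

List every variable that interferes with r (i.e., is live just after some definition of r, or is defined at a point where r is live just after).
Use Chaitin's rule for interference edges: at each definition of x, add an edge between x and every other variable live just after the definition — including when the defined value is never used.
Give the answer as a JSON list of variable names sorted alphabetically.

Answer: ["f", "p"]

Analysis:
Per-block:
  n0: {f,p,r} / ∅
  n1: {i} / {p}
  n2: {i,r} / {i}
  n3: {n,p} / ∅
  n4: {c} / ∅
  n5: {f,r} / ∅
  n6: {i,n} / ∅

Live sets:
  n0: in=∅ out={p}
  n1: in={p} out={i,p}
  n2: in={i,p} out={p}
  n3: in=∅ out=∅
  n4: in=∅ out=∅
  n5: in=∅ out=∅
  n6: in=∅ out=∅

Conflict graph:
  c — ∅
  f — {p,r}
  i — {n,p}
  n — {i}
  p — {f,i,r}
  r — {f,p}

N(r) = ["f", "p"]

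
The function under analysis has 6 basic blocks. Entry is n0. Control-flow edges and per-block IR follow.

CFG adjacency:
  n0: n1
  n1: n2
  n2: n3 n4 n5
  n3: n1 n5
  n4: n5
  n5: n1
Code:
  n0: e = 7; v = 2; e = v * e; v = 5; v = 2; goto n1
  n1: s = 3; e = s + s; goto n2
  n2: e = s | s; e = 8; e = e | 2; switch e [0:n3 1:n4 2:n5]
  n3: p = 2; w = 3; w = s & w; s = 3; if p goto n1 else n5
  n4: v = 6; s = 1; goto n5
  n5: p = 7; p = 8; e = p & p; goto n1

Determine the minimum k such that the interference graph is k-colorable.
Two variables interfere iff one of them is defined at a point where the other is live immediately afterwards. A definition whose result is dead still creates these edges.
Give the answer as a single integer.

Answer: 3

Analysis:
Block summaries:
  n0: def={e,v} ue=∅
  n1: def={e,s} ue=∅
  n2: def={e} ue={s}
  n3: def={p,s,w} ue={s}
  n4: def={s,v} ue=∅
  n5: def={e,p} ue=∅

Backward fixpoint:
  n0 li=∅ lo=∅
  n1 li=∅ lo={s}
  n2 li={s} lo={s}
  n3 li={s} lo=∅
  n4 li=∅ lo=∅
  n5 li=∅ lo=∅

Interfere edges:
  e — {s,v}
  p — {s,w}
  s — {e,p,w}
  v — {e}
  w — {p,s}

Colouring:
  lower bound: {p,s,w} mutually conflict ⇒ χ ≥ 3
  3-colouring: R0={s,v}  R1={e,p}  R2={w}
  χ = 3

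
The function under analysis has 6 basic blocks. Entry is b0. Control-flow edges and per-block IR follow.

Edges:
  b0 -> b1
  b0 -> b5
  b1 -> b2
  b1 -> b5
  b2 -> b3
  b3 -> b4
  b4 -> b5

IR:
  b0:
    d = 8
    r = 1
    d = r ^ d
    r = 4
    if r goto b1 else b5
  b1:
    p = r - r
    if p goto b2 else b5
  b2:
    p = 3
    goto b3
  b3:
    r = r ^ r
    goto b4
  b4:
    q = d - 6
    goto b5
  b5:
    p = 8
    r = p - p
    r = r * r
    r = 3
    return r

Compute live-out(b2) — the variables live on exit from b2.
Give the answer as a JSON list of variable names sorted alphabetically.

Answer: ["d", "r"]

Analysis:
Block summaries:
  b0: {d,r} / ∅
  b1: {p} / {r}
  b2: {p} / ∅
  b3: {r} / {r}
  b4: {q} / {d}
  b5: {p,r} / ∅

Liveness:
  b0 li=∅ lo={d,r}
  b1 li={d,r} lo={d,r}
  b2 li={d,r} lo={d,r}
  b3 li={d,r} lo={d}
  b4 li={d} lo=∅
  b5 li=∅ lo=∅

live-out(b2) = ["d", "r"]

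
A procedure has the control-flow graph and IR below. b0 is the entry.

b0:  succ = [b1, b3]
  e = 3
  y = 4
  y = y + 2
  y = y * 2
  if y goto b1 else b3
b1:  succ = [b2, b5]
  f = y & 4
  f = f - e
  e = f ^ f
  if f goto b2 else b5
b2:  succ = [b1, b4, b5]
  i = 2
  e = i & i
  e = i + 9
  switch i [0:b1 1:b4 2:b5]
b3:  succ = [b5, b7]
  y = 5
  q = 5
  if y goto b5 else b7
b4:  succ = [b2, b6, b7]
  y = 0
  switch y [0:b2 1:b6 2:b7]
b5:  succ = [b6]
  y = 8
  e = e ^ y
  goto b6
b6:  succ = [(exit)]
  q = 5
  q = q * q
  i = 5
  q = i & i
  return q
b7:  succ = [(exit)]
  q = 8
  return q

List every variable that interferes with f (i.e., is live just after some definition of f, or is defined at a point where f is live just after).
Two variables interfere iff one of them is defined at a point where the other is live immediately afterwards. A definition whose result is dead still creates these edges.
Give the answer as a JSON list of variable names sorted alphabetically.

Per-block:
  b0: def={e,y} ue=∅
  b1: def={e,f} ue={e,y}
  b2: def={e,i} ue=∅
  b3: def={q,y} ue=∅
  b4: def={y} ue=∅
  b5: def={e,y} ue={e}
  b6: def={i,q} ue=∅
  b7: def={q} ue=∅

Live sets:
  b0: in=∅ out={e,y}
  b1: in={e,y} out={e,y}
  b2: in={y} out={e,y}
  b3: in={e} out={e}
  b4: in=∅ out={y}
  b5: in={e} out=∅
  b6: in=∅ out=∅
  b7: in=∅ out=∅

Interfere edges:
  e: {f,i,q,y}
  f: {e,y}
  i: {e,y}
  q: {e,y}
  y: {e,f,i,q}

N(f) = ["e", "y"]

Answer: ["e", "y"]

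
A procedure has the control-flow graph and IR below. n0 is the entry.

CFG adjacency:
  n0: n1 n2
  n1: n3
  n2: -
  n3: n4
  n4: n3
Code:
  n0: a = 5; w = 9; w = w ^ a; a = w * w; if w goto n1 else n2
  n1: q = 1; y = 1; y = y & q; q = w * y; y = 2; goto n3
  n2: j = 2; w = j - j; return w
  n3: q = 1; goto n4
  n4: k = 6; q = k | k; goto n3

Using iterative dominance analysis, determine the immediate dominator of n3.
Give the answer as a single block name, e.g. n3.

Answer: n1

Derivation:
idom tree: n1←n0 n2←n0 n3←n1 n4←n3
Join-block Dom:
  n3: preds {n1,n4}: {n0,n1} ∩ {n0,n1,n3,n4} = {n0,n1}; idom=n1

idom(n3) = n1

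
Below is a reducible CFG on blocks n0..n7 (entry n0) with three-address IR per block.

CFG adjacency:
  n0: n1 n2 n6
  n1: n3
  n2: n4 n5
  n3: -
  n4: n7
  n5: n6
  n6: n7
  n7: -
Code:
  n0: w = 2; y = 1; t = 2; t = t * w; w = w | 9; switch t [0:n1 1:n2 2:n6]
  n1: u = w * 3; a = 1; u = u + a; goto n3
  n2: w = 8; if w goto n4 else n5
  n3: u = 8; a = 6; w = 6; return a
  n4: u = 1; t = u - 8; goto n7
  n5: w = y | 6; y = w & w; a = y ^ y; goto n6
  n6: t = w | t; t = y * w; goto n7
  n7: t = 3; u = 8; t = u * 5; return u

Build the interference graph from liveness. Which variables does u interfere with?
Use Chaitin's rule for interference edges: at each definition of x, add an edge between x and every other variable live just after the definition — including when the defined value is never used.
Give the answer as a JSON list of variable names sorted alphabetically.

Answer: ["a", "t"]

Derivation:
def/use:
  n0: {t,w,y} / ∅
  n1: {a,u} / {w}
  n2: {w} / ∅
  n3: {a,u,w} / ∅
  n4: {t,u} / ∅
  n5: {a,w,y} / {y}
  n6: {t} / {t,w,y}
  n7: {t,u} / ∅

Liveness:
  n0 li=∅ lo={t,w,y}
  n1 li={w} lo=∅
  n2 li={t,y} lo={t,y}
  n3 li=∅ lo=∅
  n4 li=∅ lo=∅
  n5 li={t,y} lo={t,w,y}
  n6 li={t,w,y} lo=∅
  n7 li=∅ lo=∅

Conflict graph:
  a↔{t,u,w,y}
  t↔{a,u,w,y}
  u↔{a,t}
  w↔{a,t,y}
  y↔{a,t,w}

N(u) = ["a", "t"]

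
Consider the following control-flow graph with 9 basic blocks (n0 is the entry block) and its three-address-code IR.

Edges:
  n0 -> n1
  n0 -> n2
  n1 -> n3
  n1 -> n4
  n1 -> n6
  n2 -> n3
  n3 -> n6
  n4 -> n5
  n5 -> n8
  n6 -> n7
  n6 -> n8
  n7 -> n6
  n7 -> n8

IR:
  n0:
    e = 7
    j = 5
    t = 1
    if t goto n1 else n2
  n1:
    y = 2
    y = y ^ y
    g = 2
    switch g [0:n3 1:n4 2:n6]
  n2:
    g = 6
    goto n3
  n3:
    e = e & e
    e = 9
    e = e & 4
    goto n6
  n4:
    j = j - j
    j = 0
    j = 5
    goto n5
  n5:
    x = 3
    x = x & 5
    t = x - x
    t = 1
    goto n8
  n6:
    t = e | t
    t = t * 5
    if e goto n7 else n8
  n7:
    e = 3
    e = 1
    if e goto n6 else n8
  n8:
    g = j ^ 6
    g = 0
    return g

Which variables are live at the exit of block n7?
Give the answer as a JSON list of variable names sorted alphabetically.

Answer: ["e", "j", "t"]

Analysis:
Block summaries:
  n0 def {e,j,t} use ∅
  n1 def {g,y} use ∅
  n2 def {g} use ∅
  n3 def {e} use {e}
  n4 def {j} use {j}
  n5 def {t,x} use ∅
  n6 def {t} use {e,t}
  n7 def {e} use ∅
  n8 def {g} use {j}

Liveness:
  n0: in=∅ out={e,j,t}
  n1: in={e,j,t} out={e,j,t}
  n2: in={e,j,t} out={e,j,t}
  n3: in={e,j,t} out={e,j,t}
  n4: in={j} out={j}
  n5: in={j} out={j}
  n6: in={e,j,t} out={j,t}
  n7: in={j,t} out={e,j,t}
  n8: in={j} out=∅

live-out(n7) = ["e", "j", "t"]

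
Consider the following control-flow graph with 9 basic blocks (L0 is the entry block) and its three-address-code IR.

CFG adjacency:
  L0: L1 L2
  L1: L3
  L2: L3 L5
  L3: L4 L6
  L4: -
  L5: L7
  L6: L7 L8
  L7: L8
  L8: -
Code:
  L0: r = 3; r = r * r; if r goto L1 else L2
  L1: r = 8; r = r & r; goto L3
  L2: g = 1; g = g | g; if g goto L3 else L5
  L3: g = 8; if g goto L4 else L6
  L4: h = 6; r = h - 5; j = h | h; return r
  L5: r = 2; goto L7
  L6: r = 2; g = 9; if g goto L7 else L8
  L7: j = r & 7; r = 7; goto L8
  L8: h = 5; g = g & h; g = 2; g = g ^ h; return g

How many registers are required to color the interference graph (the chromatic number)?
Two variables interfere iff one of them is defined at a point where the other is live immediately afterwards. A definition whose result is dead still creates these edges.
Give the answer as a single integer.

Answer: 3

Working:
Block summaries:
  L0: def={r} ue=∅
  L1: def={r} ue=∅
  L2: def={g} ue=∅
  L3: def={g} ue=∅
  L4: def={h,j,r} ue=∅
  L5: def={r} ue=∅
  L6: def={g,r} ue=∅
  L7: def={j,r} ue={r}
  L8: def={g,h} ue={g}

Live sets:
  L0 li=∅ lo=∅
  L1 li=∅ lo=∅
  L2 li=∅ lo={g}
  L3 li=∅ lo=∅
  L4 li=∅ lo=∅
  L5 li={g} lo={g,r}
  L6 li=∅ lo={g,r}
  L7 li={g,r} lo={g}
  L8 li={g} lo=∅

Interfere edges:
  g: {h,j,r}
  h: {g,r}
  j: {g,r}
  r: {g,h,j}

Registers:
  lower bound: {g,h,r} mutually conflict ⇒ χ ≥ 3
  assign g→c0 h→c2 j→c2 r→c1 — no edge inside a register ⇒ χ ≤ 3
  χ = 3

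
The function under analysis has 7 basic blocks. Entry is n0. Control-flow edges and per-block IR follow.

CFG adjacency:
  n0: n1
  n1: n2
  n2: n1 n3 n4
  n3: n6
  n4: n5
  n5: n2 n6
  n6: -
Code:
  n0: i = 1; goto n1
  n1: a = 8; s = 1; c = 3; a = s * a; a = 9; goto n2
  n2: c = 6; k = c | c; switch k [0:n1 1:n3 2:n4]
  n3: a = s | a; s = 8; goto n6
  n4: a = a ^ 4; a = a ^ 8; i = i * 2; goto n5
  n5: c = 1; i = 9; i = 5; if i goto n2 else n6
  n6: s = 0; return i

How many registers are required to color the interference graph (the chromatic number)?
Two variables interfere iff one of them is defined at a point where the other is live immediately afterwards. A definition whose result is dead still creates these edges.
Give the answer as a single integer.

Block summaries:
  n0: def={i} ue=∅
  n1: def={a,c,s} ue=∅
  n2: def={c,k} ue=∅
  n3: def={a,s} ue={a,s}
  n4: def={a,i} ue={a,i}
  n5: def={c,i} ue=∅
  n6: def={s} ue={i}

Live sets:
  n0 li=∅ lo={i}
  n1 li={i} lo={a,i,s}
  n2 li={a,i,s} lo={a,i,s}
  n3 li={a,i,s} lo={i}
  n4 li={a,i,s} lo={a,s}
  n5 li={a,s} lo={a,i,s}
  n6 li={i} lo=∅

Conflict graph:
  a↔{c,i,k,s}
  c↔{a,i,s}
  i↔{a,c,k,s}
  k↔{a,i,s}
  s↔{a,c,i,k}

Chromatic number:
  clique {a,c,i,s} ⇒ need ≥ 4
  assign a→c0 c→c3 i→c1 k→c3 s→c2 — no edge inside a register ⇒ χ ≤ 4
  χ = 4

Answer: 4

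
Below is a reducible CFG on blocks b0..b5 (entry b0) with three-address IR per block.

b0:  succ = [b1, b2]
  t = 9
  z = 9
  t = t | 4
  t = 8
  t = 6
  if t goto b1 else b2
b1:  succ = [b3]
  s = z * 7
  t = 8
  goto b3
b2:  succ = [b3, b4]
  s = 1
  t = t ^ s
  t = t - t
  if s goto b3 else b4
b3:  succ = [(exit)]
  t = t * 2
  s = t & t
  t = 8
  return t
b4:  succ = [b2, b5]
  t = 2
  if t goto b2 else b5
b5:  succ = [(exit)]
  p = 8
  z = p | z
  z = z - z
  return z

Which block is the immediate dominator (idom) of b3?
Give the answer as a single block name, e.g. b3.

Answer: b0

Working:
idom tree: b1←b0 b2←b0 b3←b0 b4←b2 b5←b4
Join-block Dom:
  b2: preds {b0,b4}: {b0} ∩ {b0,b2,b4} = {b0}; idom=b0
  b3: preds {b1,b2}: {b0,b1} ∩ {b0,b2} = {b0}; idom=b0

idom(b3) = b0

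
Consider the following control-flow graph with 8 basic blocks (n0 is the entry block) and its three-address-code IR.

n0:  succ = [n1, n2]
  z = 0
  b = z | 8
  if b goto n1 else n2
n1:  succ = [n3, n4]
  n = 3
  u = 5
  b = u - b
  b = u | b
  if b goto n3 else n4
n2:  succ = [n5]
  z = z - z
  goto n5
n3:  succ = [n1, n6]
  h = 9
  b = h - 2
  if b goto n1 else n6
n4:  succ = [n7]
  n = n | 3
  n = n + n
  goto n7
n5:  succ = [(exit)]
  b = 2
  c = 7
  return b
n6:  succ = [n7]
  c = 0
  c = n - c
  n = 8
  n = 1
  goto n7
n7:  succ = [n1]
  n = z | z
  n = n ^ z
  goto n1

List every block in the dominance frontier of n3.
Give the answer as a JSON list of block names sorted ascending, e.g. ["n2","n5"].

Answer: ["n1", "n7"]

Working:
idom tree: n1←n0 n2←n0 n3←n1 n4←n1 n5←n2 n6←n3 n7←n1
Dom∩ at merges:
  n1: preds {n0,n3,n7}: {n0} ∩ {n0,n1,n3} ∩ {n0,n1,n7} = {n0}; idom=n0
  n7: preds {n4,n6}: {n0,n1,n4} ∩ {n0,n1,n3,n6} = {n0,n1}; idom=n1

Frontier:
  n1←n0: walk · to n0
  n1←n3: walk n3→n1 to n0
  n1←n7: walk n7→n1 to n0
  n7←n4: walk n4 to n1
  n7←n6: walk n6→n3 to n1
  DF(n0)=∅
  DF(n1)={n1}
  DF(n2)=∅
  DF(n3)={n1,n7}
  DF(n4)={n7}
  DF(n5)=∅
  DF(n6)={n7}
  DF(n7)={n1}

DF(n3) = ["n1", "n7"]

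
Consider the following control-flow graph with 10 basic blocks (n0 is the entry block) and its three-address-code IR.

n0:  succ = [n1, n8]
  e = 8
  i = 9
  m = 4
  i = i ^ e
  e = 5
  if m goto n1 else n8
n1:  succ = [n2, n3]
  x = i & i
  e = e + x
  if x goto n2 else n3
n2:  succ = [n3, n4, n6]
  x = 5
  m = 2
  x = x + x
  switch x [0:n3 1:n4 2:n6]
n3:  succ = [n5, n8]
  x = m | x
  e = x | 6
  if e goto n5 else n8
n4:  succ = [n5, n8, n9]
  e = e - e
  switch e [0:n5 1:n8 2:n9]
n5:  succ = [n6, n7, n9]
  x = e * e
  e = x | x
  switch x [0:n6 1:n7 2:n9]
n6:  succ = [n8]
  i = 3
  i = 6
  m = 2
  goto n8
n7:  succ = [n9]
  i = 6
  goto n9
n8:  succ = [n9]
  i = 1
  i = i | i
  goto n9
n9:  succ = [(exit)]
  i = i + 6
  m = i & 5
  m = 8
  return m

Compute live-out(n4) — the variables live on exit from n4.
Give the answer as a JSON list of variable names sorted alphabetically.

Block summaries:
  n0 def {e,i,m} use ∅
  n1 def {e,x} use {e,i}
  n2 def {m,x} use ∅
  n3 def {e,x} use {m,x}
  n4 def {e} use {e}
  n5 def {e,x} use {e}
  n6 def {i,m} use ∅
  n7 def {i} use ∅
  n8 def {i} use ∅
  n9 def {i,m} use {i}

Live sets:
  n0: in=∅ out={e,i,m}
  n1: in={e,i,m} out={e,i,m,x}
  n2: in={e,i} out={e,i,m,x}
  n3: in={i,m,x} out={e,i}
  n4: in={e,i} out={e,i}
  n5: in={e,i} out={i}
  n6: in=∅ out=∅
  n7: in=∅ out={i}
  n8: in=∅ out={i}
  n9: in={i} out=∅

live-out(n4) = ["e", "i"]

Answer: ["e", "i"]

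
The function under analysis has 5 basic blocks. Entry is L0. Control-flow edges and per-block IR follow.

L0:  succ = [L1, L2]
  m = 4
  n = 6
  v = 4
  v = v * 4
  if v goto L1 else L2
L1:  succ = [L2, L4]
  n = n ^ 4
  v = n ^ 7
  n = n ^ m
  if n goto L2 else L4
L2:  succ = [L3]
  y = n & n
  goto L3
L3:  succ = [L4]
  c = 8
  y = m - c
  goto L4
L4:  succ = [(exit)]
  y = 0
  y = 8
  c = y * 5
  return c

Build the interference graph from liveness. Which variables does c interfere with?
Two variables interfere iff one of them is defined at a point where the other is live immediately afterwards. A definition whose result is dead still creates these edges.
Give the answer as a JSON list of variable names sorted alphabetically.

Answer: ["m"]

Derivation:
Per-block:
  L0 def {m,n,v} use ∅
  L1 def {n,v} use {m,n}
  L2 def {y} use {n}
  L3 def {c,y} use {m}
  L4 def {c,y} use ∅

Backward fixpoint:
  live L0: ∅→{m,n}
  live L1: {m,n}→{m,n}
  live L2: {m,n}→{m}
  live L3: {m}→∅
  live L4: ∅→∅

Conflict graph:
  c — {m}
  m — {c,n,v,y}
  n — {m,v}
  v — {m,n}
  y — {m}

N(c) = ["m"]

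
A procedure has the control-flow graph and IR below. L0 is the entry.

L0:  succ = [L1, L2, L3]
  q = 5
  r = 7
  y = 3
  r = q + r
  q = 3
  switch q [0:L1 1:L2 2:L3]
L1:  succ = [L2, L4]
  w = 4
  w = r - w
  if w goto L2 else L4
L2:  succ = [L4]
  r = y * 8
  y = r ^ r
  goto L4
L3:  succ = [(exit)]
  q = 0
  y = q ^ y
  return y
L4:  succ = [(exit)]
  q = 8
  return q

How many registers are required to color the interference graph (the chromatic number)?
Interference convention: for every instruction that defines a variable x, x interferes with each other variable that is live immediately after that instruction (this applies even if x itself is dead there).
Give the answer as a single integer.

def/use:
  L0: def={q,r,y} ue=∅
  L1: def={w} ue={r}
  L2: def={r,y} ue={y}
  L3: def={q,y} ue={y}
  L4: def={q} ue=∅

Backward fixpoint:
  L0 li=∅ lo={r,y}
  L1 li={r,y} lo={y}
  L2 li={y} lo=∅
  L3 li={y} lo=∅
  L4 li=∅ lo=∅

Interfere edges:
  q — {r,y}
  r — {q,w,y}
  w — {r,y}
  y — {q,r,w}

Colouring:
  lower bound: {q,r,y} mutually conflict ⇒ χ ≥ 3
  3-colouring: r0={r}  r1={y}  r2={q,w}
  χ = 3

Answer: 3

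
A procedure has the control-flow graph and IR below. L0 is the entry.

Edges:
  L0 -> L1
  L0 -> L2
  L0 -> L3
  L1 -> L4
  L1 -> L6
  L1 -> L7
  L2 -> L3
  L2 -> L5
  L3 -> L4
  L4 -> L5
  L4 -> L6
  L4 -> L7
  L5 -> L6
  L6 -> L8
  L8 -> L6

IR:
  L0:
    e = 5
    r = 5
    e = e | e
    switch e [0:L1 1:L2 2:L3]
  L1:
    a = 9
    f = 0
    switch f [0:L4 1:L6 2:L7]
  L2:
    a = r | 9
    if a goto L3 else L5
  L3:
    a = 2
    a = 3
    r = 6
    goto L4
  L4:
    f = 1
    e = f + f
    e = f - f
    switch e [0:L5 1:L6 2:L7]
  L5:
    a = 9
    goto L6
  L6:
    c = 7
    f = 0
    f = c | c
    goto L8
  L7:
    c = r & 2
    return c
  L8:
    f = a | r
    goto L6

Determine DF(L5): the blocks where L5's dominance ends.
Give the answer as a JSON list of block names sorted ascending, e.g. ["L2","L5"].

idom tree: L1←L0 L2←L0 L3←L0 L4←L0 L5←L0 L6←L0 L7←L0 L8←L6
Dom∩ at merges:
  L3: preds {L0,L2}: {L0} ∩ {L0,L2} = {L0}; idom=L0
  L4: preds {L1,L3}: {L0,L1} ∩ {L0,L3} = {L0}; idom=L0
  L5: preds {L2,L4}: {L0,L2} ∩ {L0,L4} = {L0}; idom=L0
  L6: preds {L1,L4,L5,L8}: {L0,L1} ∩ {L0,L4} ∩ {L0,L5} ∩ {L0,L6,L8} = {L0}; idom=L0
  L7: preds {L1,L4}: {L0,L1} ∩ {L0,L4} = {L0}; idom=L0

DF derivation:
  join L3 pred L0: · stop@L0
  join L3 pred L2: L2 stop@L0
  join L4 pred L1: L1 stop@L0
  join L4 pred L3: L3 stop@L0
  join L5 pred L2: L2 stop@L0
  join L5 pred L4: L4 stop@L0
  join L6 pred L1: L1 stop@L0
  join L6 pred L4: L4 stop@L0
  join L6 pred L5: L5 stop@L0
  join L6 pred L8: L8→L6 stop@L0
  join L7 pred L1: L1 stop@L0
  join L7 pred L4: L4 stop@L0
  DF(L0)=∅
  DF(L1)={L4,L6,L7}
  DF(L2)={L3,L5}
  DF(L3)={L4}
  DF(L4)={L5,L6,L7}
  DF(L5)={L6}
  DF(L6)={L6}
  DF(L7)=∅
  DF(L8)={L6}

DF(L5) = ["L6"]

Answer: ["L6"]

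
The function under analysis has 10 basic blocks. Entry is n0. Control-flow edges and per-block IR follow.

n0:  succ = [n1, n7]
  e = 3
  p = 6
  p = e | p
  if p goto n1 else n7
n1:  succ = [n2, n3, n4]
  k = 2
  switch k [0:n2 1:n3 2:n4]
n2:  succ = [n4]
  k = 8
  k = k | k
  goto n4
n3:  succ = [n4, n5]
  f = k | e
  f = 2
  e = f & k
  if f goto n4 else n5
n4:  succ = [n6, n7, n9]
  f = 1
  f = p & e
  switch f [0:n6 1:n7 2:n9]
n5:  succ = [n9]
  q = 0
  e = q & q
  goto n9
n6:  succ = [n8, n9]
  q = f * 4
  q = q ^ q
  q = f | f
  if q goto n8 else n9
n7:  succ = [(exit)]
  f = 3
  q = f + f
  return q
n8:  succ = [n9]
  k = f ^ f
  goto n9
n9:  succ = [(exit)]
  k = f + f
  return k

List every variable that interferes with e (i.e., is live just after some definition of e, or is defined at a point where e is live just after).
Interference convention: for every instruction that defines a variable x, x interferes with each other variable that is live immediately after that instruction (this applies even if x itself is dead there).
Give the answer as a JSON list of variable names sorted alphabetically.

Answer: ["f", "k", "p"]

Analysis:
Block summaries:
  n0: {e,p} / ∅
  n1: {k} / ∅
  n2: {k} / ∅
  n3: {e,f} / {e,k}
  n4: {f} / {e,p}
  n5: {e,q} / ∅
  n6: {q} / {f}
  n7: {f,q} / ∅
  n8: {k} / {f}
  n9: {k} / {f}

Live sets:
  live n0: ∅→{e,p}
  live n1: {e,p}→{e,k,p}
  live n2: {e,p}→{e,p}
  live n3: {e,k,p}→{e,f,p}
  live n4: {e,p}→{f}
  live n5: {f}→{f}
  live n6: {f}→{f}
  live n7: ∅→∅
  live n8: {f}→{f}
  live n9: {f}→∅

Conflict graph:
  e: {f,k,p}
  f: {e,k,p,q}
  k: {e,f,p}
  p: {e,f,k}
  q: {f}

N(e) = ["f", "k", "p"]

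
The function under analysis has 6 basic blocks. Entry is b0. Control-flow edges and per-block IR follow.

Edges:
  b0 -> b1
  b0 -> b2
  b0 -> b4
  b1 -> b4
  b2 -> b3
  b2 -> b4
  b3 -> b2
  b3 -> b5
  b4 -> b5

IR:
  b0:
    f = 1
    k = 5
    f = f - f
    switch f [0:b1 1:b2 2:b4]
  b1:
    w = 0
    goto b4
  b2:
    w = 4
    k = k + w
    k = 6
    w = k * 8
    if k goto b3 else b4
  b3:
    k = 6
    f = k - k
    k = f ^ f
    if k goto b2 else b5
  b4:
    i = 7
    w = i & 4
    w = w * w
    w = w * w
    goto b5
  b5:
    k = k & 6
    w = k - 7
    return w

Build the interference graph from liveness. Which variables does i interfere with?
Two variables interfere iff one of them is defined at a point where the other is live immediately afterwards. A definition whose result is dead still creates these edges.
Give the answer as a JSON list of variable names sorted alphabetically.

Block summaries:
  b0: def={f,k} ue=∅
  b1: def={w} ue=∅
  b2: def={k,w} ue={k}
  b3: def={f,k} ue=∅
  b4: def={i,w} ue=∅
  b5: def={k,w} ue={k}

Liveness:
  live b0: ∅→{k}
  live b1: {k}→{k}
  live b2: {k}→{k}
  live b3: ∅→{k}
  live b4: {k}→{k}
  live b5: {k}→∅

Interfere edges:
  f: {k}
  i: {k}
  k: {f,i,w}
  w: {k}

N(i) = ["k"]

Answer: ["k"]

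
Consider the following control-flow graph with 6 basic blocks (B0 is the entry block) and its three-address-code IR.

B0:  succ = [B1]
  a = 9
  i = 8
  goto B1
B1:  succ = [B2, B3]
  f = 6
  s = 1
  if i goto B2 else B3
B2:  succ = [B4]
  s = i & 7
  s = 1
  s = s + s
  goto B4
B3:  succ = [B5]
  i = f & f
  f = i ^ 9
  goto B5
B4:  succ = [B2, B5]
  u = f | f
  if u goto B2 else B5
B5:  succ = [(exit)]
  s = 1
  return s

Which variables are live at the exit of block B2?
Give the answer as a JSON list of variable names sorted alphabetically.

Answer: ["f", "i"]

Analysis:
Per-block:
  B0: def={a,i} ue=∅
  B1: def={f,s} ue={i}
  B2: def={s} ue={i}
  B3: def={f,i} ue={f}
  B4: def={u} ue={f}
  B5: def={s} ue=∅

Liveness:
  live B0: ∅→{i}
  live B1: {i}→{f,i}
  live B2: {f,i}→{f,i}
  live B3: {f}→∅
  live B4: {f,i}→{f,i}
  live B5: ∅→∅

live-out(B2) = ["f", "i"]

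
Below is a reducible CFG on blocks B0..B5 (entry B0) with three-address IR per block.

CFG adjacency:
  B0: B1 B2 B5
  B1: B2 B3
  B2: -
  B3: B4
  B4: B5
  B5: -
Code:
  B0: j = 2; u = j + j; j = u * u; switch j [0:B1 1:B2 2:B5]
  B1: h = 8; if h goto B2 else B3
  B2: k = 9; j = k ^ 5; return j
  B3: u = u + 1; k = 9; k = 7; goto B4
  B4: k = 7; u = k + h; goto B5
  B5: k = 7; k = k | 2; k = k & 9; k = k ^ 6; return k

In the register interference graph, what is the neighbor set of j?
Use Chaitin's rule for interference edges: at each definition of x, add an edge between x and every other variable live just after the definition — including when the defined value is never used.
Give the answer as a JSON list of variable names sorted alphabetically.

def/use:
  B0: def={j,u} ue=∅
  B1: def={h} ue=∅
  B2: def={j,k} ue=∅
  B3: def={k,u} ue={u}
  B4: def={k,u} ue={h}
  B5: def={k} ue=∅

Backward fixpoint:
  B0 li=∅ lo={u}
  B1 li={u} lo={h,u}
  B2 li=∅ lo=∅
  B3 li={h,u} lo={h}
  B4 li={h} lo=∅
  B5 li=∅ lo=∅

Interfere edges:
  h — {k,u}
  j — {u}
  k — {h}
  u — {h,j}

N(j) = ["u"]

Answer: ["u"]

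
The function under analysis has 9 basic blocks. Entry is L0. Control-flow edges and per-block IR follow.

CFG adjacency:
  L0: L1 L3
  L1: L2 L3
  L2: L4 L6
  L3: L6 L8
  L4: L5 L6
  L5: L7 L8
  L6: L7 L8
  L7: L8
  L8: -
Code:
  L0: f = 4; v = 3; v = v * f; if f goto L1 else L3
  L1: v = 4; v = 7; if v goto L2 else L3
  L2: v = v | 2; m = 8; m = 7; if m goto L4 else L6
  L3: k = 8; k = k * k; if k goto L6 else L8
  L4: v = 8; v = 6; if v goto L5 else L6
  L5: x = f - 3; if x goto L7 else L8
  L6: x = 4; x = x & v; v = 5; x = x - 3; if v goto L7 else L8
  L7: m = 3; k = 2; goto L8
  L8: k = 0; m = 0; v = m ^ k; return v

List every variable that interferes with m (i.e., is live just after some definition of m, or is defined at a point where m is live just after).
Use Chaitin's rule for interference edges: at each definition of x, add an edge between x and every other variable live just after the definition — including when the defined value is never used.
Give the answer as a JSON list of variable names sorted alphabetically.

Per-block:
  L0: def={f,v} ue=∅
  L1: def={v} ue=∅
  L2: def={m,v} ue={v}
  L3: def={k} ue=∅
  L4: def={v} ue=∅
  L5: def={x} ue={f}
  L6: def={v,x} ue={v}
  L7: def={k,m} ue=∅
  L8: def={k,m,v} ue=∅

Live sets:
  live L0: ∅→{f,v}
  live L1: {f}→{f,v}
  live L2: {f,v}→{f,v}
  live L3: {v}→{v}
  live L4: {f}→{f,v}
  live L5: {f}→∅
  live L6: {v}→∅
  live L7: ∅→∅
  live L8: ∅→∅

Interfere edges:
  f: {m,v}
  k: {m,v}
  m: {f,k,v}
  v: {f,k,m,x}
  x: {v}

N(m) = ["f", "k", "v"]

Answer: ["f", "k", "v"]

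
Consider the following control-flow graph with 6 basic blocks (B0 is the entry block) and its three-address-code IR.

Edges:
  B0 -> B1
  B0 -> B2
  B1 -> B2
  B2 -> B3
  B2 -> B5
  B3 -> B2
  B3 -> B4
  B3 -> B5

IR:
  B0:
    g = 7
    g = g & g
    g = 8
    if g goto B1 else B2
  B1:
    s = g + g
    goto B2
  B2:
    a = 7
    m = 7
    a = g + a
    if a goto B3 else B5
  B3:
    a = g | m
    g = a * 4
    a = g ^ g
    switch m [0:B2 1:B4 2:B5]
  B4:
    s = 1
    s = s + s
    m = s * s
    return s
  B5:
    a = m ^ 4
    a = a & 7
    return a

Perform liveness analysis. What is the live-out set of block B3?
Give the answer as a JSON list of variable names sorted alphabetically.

Per-block:
  B0: def={g} ue=∅
  B1: def={s} ue={g}
  B2: def={a,m} ue={g}
  B3: def={a,g} ue={g,m}
  B4: def={m,s} ue=∅
  B5: def={a} ue={m}

Live sets:
  B0 li=∅ lo={g}
  B1 li={g} lo={g}
  B2 li={g} lo={g,m}
  B3 li={g,m} lo={g,m}
  B4 li=∅ lo=∅
  B5 li={m} lo=∅

live-out(B3) = ["g", "m"]

Answer: ["g", "m"]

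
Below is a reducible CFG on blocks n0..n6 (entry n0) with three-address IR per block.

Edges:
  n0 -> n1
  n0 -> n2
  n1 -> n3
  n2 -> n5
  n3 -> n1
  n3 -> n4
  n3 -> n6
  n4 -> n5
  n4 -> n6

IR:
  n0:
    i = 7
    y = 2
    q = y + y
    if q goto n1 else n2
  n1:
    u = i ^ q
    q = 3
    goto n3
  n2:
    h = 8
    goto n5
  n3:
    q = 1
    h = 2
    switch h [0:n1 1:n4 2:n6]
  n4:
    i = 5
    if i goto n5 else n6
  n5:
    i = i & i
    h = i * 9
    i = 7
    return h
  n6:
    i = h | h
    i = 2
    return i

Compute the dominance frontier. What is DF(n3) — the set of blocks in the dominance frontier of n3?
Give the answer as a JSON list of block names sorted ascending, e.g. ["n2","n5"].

Answer: ["n1", "n5"]

Derivation:
idom tree: n1←n0 n2←n0 n3←n1 n4←n3 n5←n0 n6←n3
Dom at joins:
  n1: preds {n0,n3}: {n0} ∩ {n0,n1,n3} = {n0}; idom=n0
  n5: preds {n2,n4}: {n0,n2} ∩ {n0,n1,n3,n4} = {n0}; idom=n0
  n6: preds {n3,n4}: {n0,n1,n3} ∩ {n0,n1,n3,n4} = {n0,n1,n3}; idom=n3

DF derivation:
  n1←n0: walk · to n0
  n1←n3: walk n3→n1 to n0
  n5←n2: walk n2 to n0
  n5←n4: walk n4→n3→n1 to n0
  n6←n3: walk · to n3
  n6←n4: walk n4 to n3
  n0 → ∅
  n1 → {n1,n5}
  n2 → {n5}
  n3 → {n1,n5}
  n4 → {n5,n6}
  n5 → ∅
  n6 → ∅

DF(n3) = ["n1", "n5"]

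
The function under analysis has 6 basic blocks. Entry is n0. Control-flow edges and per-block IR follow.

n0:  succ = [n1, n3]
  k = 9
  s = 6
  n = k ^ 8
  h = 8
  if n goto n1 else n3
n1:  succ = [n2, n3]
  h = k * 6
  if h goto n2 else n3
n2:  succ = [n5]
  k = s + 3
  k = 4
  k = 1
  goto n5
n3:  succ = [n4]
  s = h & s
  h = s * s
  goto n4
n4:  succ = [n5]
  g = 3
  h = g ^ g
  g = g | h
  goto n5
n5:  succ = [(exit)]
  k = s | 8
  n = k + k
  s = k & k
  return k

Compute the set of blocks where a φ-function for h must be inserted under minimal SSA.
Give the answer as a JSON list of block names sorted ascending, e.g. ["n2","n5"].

Answer: ["n3", "n5"]

Working:
idom tree: n1←n0 n2←n1 n3←n0 n4←n3 n5←n0
Join-block Dom:
  n3: preds {n0,n1}: {n0} ∩ {n0,n1} = {n0}; idom=n0
  n5: preds {n2,n4}: {n0,n1,n2} ∩ {n0,n3,n4} = {n0}; idom=n0

DF derivation:
  join n3 pred n0: · stop@n0
  join n3 pred n1: n1 stop@n0
  join n5 pred n2: n2→n1 stop@n0
  join n5 pred n4: n4→n3 stop@n0
  n0 → ∅
  n1 → {n3,n5}
  n2 → {n5}
  n3 → {n5}
  n4 → {n5}
  n5 → ∅

φ for h: defs {n0,n1,n3,n4}
  DF⁺ = {n3,n5}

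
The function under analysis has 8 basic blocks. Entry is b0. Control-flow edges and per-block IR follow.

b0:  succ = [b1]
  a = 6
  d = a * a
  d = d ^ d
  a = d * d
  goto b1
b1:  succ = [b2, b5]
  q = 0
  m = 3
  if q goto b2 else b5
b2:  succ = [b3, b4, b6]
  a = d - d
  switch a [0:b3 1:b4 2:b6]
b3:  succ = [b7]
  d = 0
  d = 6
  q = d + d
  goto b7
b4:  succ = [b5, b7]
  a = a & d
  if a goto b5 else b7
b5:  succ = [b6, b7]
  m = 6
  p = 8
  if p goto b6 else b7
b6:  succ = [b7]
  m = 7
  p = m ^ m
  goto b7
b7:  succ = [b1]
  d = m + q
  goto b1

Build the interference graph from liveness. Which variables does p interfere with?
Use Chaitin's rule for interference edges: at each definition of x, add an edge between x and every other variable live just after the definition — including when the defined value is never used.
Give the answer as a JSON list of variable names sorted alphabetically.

def/use:
  b0: def={a,d} ue=∅
  b1: def={m,q} ue=∅
  b2: def={a} ue={d}
  b3: def={d,q} ue=∅
  b4: def={a} ue={a,d}
  b5: def={m,p} ue=∅
  b6: def={m,p} ue=∅
  b7: def={d} ue={m,q}

Live sets:
  b0: in=∅ out={d}
  b1: in={d} out={d,m,q}
  b2: in={d,m,q} out={a,d,m,q}
  b3: in={m} out={m,q}
  b4: in={a,d,m,q} out={m,q}
  b5: in={q} out={m,q}
  b6: in={q} out={m,q}
  b7: in={m,q} out={d}

Interfere edges:
  a↔{d,m,q}
  d↔{a,m,q}
  m↔{a,d,p,q}
  p↔{m,q}
  q↔{a,d,m,p}

N(p) = ["m", "q"]

Answer: ["m", "q"]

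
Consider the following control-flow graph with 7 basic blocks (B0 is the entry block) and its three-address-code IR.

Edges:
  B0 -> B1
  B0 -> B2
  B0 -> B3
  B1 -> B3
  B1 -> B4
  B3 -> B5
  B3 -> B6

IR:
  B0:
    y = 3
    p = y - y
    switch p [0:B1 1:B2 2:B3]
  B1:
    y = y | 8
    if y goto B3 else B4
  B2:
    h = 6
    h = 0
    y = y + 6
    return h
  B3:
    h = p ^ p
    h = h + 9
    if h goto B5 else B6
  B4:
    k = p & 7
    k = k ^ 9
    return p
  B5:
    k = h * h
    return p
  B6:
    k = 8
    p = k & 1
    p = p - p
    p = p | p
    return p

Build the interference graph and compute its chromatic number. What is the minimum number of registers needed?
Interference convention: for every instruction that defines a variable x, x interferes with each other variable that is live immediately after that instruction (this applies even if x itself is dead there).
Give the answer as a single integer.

Answer: 3

Analysis:
def/use:
  B0: {p,y} / ∅
  B1: {y} / {y}
  B2: {h,y} / {y}
  B3: {h} / {p}
  B4: {k} / {p}
  B5: {k} / {h,p}
  B6: {k,p} / ∅

Live sets:
  B0: in=∅ out={p,y}
  B1: in={p,y} out={p}
  B2: in={y} out=∅
  B3: in={p} out={h,p}
  B4: in={p} out=∅
  B5: in={h,p} out=∅
  B6: in=∅ out=∅

Interference:
  h — {p,y}
  k — {p}
  p — {h,k,y}
  y — {h,p}

Chromatic number:
  lower bound: {h,p,y} mutually conflict ⇒ χ ≥ 3
  assign h→R1 k→R1 p→R0 y→R2 — no edge inside a register ⇒ χ ≤ 3
  χ = 3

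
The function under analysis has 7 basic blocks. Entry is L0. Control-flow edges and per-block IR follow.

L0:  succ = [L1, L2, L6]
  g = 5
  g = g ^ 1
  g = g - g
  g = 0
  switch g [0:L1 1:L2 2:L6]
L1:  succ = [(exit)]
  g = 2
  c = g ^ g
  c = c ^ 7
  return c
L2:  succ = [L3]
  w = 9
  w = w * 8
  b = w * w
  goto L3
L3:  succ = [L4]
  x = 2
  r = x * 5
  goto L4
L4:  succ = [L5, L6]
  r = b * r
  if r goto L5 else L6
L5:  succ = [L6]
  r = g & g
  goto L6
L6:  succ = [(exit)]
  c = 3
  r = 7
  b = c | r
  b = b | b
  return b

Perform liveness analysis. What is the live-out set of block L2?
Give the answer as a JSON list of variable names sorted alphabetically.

Answer: ["b", "g"]

Analysis:
def/use:
  L0: def={g} ue=∅
  L1: def={c,g} ue=∅
  L2: def={b,w} ue=∅
  L3: def={r,x} ue=∅
  L4: def={r} ue={b,r}
  L5: def={r} ue={g}
  L6: def={b,c,r} ue=∅

Liveness:
  L0 li=∅ lo={g}
  L1 li=∅ lo=∅
  L2 li={g} lo={b,g}
  L3 li={b,g} lo={b,g,r}
  L4 li={b,g,r} lo={g}
  L5 li={g} lo=∅
  L6 li=∅ lo=∅

live-out(L2) = ["b", "g"]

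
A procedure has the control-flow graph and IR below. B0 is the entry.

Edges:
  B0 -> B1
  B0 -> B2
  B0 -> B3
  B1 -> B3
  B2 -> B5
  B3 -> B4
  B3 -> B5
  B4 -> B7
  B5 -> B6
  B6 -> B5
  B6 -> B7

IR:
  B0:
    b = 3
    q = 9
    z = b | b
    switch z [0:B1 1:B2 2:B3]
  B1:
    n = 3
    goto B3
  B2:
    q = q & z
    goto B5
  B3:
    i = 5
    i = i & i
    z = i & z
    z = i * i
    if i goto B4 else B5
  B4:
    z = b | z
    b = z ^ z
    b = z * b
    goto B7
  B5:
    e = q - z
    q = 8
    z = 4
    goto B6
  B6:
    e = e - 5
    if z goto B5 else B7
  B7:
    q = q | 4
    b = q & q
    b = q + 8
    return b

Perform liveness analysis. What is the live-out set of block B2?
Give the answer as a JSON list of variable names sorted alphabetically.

Answer: ["q", "z"]

Analysis:
Block summaries:
  B0: {b,q,z} / ∅
  B1: {n} / ∅
  B2: {q} / {q,z}
  B3: {i,z} / {z}
  B4: {b,z} / {b,z}
  B5: {e,q,z} / {q,z}
  B6: {e} / {e,z}
  B7: {b,q} / {q}

Backward fixpoint:
  B0 li=∅ lo={b,q,z}
  B1 li={b,q,z} lo={b,q,z}
  B2 li={q,z} lo={q,z}
  B3 li={b,q,z} lo={b,q,z}
  B4 li={b,q,z} lo={q}
  B5 li={q,z} lo={e,q,z}
  B6 li={e,q,z} lo={q,z}
  B7 li={q} lo=∅

live-out(B2) = ["q", "z"]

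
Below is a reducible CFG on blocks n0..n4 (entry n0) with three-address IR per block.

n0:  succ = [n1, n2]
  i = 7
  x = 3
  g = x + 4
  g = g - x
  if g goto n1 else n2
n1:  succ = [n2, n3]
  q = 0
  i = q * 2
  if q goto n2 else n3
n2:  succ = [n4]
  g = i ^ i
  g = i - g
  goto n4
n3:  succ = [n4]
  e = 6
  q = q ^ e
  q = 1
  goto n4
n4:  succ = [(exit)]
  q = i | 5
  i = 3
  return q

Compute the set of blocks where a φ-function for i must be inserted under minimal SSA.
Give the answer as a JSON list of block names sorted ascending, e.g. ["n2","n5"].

idom tree: n1←n0 n2←n0 n3←n1 n4←n0
Join-block Dom:
  n2: preds {n0,n1}: {n0} ∩ {n0,n1} = {n0}; idom=n0
  n4: preds {n2,n3}: {n0,n2} ∩ {n0,n1,n3} = {n0}; idom=n0

DF walk-up:
  n2←n0: walk · to n0
  n2←n1: walk n1 to n0
  n4←n2: walk n2 to n0
  n4←n3: walk n3→n1 to n0
  n0 → ∅
  n1 → {n2,n4}
  n2 → {n4}
  n3 → {n4}
  n4 → ∅

φ for i: defs {n0,n1,n4}
  DF⁺ = {n2,n4}

Answer: ["n2", "n4"]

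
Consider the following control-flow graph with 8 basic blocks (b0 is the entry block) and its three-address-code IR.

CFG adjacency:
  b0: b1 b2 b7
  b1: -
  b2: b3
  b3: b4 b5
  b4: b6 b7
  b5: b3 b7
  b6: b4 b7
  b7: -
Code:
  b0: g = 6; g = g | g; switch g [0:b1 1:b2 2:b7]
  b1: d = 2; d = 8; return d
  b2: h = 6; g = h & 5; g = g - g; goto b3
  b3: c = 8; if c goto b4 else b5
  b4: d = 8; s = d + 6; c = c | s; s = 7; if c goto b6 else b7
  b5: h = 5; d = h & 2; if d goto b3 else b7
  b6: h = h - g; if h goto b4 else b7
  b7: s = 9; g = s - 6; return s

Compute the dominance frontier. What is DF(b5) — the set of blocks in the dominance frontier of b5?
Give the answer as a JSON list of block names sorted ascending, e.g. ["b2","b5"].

idom tree: b1←b0 b2←b0 b3←b2 b4←b3 b5←b3 b6←b4 b7←b0
Join-block Dom:
  b3: preds {b2,b5}: {b0,b2} ∩ {b0,b2,b3,b5} = {b0,b2}; idom=b2
  b4: preds {b3,b6}: {b0,b2,b3} ∩ {b0,b2,b3,b4,b6} = {b0,b2,b3}; idom=b3
  b7: preds {b0,b4,b5,b6}: {b0} ∩ {b0,b2,b3,b4} ∩ {b0,b2,b3,b5} ∩ {b0,b2,b3,b4,b6} = {b0}; idom=b0

DF walk-up:
  b3←b2: walk · to b2
  b3←b5: walk b5→b3 to b2
  b4←b3: walk · to b3
  b4←b6: walk b6→b4 to b3
  b7←b0: walk · to b0
  b7←b4: walk b4→b3→b2 to b0
  b7←b5: walk b5→b3→b2 to b0
  b7←b6: walk b6→b4→b3→b2 to b0
  b0 → ∅
  b1 → ∅
  b2 → {b7}
  b3 → {b3,b7}
  b4 → {b4,b7}
  b5 → {b3,b7}
  b6 → {b4,b7}
  b7 → ∅

DF(b5) = ["b3", "b7"]

Answer: ["b3", "b7"]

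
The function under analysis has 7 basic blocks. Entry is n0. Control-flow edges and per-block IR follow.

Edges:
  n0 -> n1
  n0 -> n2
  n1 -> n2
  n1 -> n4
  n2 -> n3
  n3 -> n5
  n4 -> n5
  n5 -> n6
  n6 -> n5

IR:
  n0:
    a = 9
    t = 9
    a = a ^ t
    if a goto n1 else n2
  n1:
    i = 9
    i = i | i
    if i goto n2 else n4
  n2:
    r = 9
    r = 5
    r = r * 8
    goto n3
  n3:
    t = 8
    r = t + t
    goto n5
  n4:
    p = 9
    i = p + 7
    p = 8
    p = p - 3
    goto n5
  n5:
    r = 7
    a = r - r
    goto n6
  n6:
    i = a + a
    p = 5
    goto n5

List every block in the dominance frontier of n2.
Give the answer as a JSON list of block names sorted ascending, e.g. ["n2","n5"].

Answer: ["n5"]

Derivation:
idom tree: n1←n0 n2←n0 n3←n2 n4←n1 n5←n0 n6←n5
Dom∩ at merges:
  n2: preds {n0,n1}: {n0} ∩ {n0,n1} = {n0}; idom=n0
  n5: preds {n3,n4,n6}: {n0,n2,n3} ∩ {n0,n1,n4} ∩ {n0,n5,n6} = {n0}; idom=n0

DF derivation:
  join n2 pred n0: · stop@n0
  join n2 pred n1: n1 stop@n0
  join n5 pred n3: n3→n2 stop@n0
  join n5 pred n4: n4→n1 stop@n0
  join n5 pred n6: n6→n5 stop@n0
  n0: DF=∅
  n1: DF={n2,n5}
  n2: DF={n5}
  n3: DF={n5}
  n4: DF={n5}
  n5: DF={n5}
  n6: DF={n5}

DF(n2) = ["n5"]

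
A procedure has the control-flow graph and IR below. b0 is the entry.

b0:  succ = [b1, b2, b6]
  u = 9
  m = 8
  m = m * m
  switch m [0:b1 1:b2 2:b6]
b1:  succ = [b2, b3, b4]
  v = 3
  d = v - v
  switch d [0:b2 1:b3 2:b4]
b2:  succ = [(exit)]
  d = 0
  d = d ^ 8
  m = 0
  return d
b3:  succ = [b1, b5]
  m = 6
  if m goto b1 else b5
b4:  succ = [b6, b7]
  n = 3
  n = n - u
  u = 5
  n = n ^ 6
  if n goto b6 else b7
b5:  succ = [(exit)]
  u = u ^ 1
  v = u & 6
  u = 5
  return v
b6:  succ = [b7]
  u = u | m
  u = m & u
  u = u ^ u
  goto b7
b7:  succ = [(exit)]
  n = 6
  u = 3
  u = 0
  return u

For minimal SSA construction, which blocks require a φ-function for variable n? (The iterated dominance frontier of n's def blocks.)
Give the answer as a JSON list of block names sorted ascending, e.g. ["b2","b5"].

idom tree: b1←b0 b2←b0 b3←b1 b4←b1 b5←b3 b6←b0 b7←b0
Dom at joins:
  b1: preds {b0,b3}: {b0} ∩ {b0,b1,b3} = {b0}; idom=b0
  b2: preds {b0,b1}: {b0} ∩ {b0,b1} = {b0}; idom=b0
  b6: preds {b0,b4}: {b0} ∩ {b0,b1,b4} = {b0}; idom=b0
  b7: preds {b4,b6}: {b0,b1,b4} ∩ {b0,b6} = {b0}; idom=b0

DF walk-up:
  b1←b0: walk · to b0
  b1←b3: walk b3→b1 to b0
  b2←b0: walk · to b0
  b2←b1: walk b1 to b0
  b6←b0: walk · to b0
  b6←b4: walk b4→b1 to b0
  b7←b4: walk b4→b1 to b0
  b7←b6: walk b6 to b0
  b0 → ∅
  b1 → {b1,b2,b6,b7}
  b2 → ∅
  b3 → {b1}
  b4 → {b6,b7}
  b5 → ∅
  b6 → {b7}
  b7 → ∅

φ for n: defs {b4,b7}
  DF⁺ = {b6,b7}

Answer: ["b6", "b7"]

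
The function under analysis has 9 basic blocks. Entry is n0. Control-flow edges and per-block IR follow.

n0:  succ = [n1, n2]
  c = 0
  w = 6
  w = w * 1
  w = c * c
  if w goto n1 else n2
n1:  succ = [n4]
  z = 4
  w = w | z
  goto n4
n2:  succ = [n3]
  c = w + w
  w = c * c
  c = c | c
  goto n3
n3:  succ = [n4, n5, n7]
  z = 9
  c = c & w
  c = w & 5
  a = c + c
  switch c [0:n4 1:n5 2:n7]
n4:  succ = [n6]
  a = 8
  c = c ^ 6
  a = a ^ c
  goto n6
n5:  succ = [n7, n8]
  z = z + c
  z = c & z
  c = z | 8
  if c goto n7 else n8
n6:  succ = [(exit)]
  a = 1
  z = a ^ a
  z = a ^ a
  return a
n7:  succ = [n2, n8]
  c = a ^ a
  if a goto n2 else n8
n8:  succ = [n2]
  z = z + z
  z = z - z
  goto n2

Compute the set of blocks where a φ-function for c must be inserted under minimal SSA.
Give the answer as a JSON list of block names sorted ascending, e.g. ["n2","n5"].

Answer: ["n2", "n4", "n7", "n8"]

Analysis:
idom tree: n1←n0 n2←n0 n3←n2 n4←n0 n5←n3 n6←n4 n7←n3 n8←n3
Dom∩ at merges:
  n2: preds {n0,n7,n8}: {n0} ∩ {n0,n2,n3,n7} ∩ {n0,n2,n3,n8} = {n0}; idom=n0
  n4: preds {n1,n3}: {n0,n1} ∩ {n0,n2,n3} = {n0}; idom=n0
  n7: preds {n3,n5}: {n0,n2,n3} ∩ {n0,n2,n3,n5} = {n0,n2,n3}; idom=n3
  n8: preds {n5,n7}: {n0,n2,n3,n5} ∩ {n0,n2,n3,n7} = {n0,n2,n3}; idom=n3

DF derivation:
  join n2 pred n0: · stop@n0
  join n2 pred n7: n7→n3→n2 stop@n0
  join n2 pred n8: n8→n3→n2 stop@n0
  join n4 pred n1: n1 stop@n0
  join n4 pred n3: n3→n2 stop@n0
  join n7 pred n3: · stop@n3
  join n7 pred n5: n5 stop@n3
  join n8 pred n5: n5 stop@n3
  join n8 pred n7: n7 stop@n3
  n0: DF=∅
  n1: DF={n4}
  n2: DF={n2,n4}
  n3: DF={n2,n4}
  n4: DF=∅
  n5: DF={n7,n8}
  n6: DF=∅
  n7: DF={n2,n8}
  n8: DF={n2}

φ for c: defs {n0,n2,n3,n4,n5,n7}
  DF⁺ = {n2,n4,n7,n8}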